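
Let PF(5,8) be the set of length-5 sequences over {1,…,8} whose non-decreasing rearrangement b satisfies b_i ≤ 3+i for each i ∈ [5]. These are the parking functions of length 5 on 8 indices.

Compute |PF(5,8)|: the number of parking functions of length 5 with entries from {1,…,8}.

|PF(5,8)| = (8+1−5)·(8+1)^{5−1} = 4 · 6561 = 26244 (Konheim–Weiss)
Example (5,2,2,3,4) → sorted (2,2,3,4,5): b_i ≤ 3+i ∀i, a PF.

26244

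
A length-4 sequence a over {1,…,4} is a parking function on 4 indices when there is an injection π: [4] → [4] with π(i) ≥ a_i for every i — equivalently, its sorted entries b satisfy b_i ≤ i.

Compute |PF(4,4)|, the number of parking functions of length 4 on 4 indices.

|PF| = (5−4)·5^(4−1) = 1 · 125 = 125 (Konheim–Weiss)
E.g. (4,3,1,2) → sorted (1,2,3,4): b_i ≤ i ∀i, a PF.

125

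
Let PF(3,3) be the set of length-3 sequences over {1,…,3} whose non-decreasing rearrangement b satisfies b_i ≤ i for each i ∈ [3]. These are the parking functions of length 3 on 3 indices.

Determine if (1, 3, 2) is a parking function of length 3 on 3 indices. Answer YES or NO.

Order a: b = (1, 2, 3).
  b_1=1 ≤ 1
  b_2=2 ≤ 2
  b_3=3 ≤ 3
All bounds hold ⇒ YES

YES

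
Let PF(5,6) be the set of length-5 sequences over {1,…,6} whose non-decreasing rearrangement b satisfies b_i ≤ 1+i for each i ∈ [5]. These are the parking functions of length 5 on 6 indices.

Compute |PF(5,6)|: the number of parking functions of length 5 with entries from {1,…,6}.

|PF(5,6)| = (7−5)·7^(5−1) = 2·2401 = 4802 [KW]
One tuple (6,2,2,3,5) → sorted (2,2,3,5,6): b_i ≤ 1+i ∀i, a PF.

4802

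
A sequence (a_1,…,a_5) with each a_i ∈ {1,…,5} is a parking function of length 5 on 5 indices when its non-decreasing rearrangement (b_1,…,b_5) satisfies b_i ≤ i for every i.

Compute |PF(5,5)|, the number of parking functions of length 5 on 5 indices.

#PF = (5−5+1)·(5+1)^(5−1) = 1 · 1296 = 1296
Example (3,1,1,5,1) → sorted (1,1,1,3,5): b_i ≤ i ∀i, a PF.

1296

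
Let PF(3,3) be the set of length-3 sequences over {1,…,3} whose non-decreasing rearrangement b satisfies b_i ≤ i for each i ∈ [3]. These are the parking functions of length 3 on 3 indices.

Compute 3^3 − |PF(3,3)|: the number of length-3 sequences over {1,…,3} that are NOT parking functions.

#PF = (4−3)·4^(3−1) = 1×16 = 16 (Konheim–Weiss)
One tuple (3,3,3) → sorted (3,3,3): b_1=3>1, not a PF.
So 27 − 16 = 11 fail.

11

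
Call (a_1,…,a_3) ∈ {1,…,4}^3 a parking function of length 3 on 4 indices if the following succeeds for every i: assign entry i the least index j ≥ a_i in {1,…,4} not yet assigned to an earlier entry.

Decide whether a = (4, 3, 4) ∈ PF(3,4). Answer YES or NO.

NO

Sorted: b = (3, 4, 4).
  b_1=3 > 2
  fails at i=1 ⇒ NO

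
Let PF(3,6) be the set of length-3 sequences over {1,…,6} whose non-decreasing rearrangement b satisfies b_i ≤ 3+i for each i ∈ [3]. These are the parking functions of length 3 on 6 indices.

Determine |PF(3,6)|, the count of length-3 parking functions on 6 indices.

|PF| = 4·7^2 = 4·49 = 196 [KW]
E.g. (1,1,1) → sorted (1,1,1): b_i ≤ 3+i ∀i, a PF.

196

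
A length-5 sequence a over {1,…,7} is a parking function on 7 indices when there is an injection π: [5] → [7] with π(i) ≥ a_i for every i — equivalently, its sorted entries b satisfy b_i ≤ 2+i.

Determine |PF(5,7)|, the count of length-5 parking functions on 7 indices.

|PF| = (7+1−5)·(7+1)^{5−1} = 3×4096 = 12288 [KW]
One tuple (5,5,3,2,4) → sorted (2,3,4,5,5): b_i ≤ 2+i ∀i, a PF.

12288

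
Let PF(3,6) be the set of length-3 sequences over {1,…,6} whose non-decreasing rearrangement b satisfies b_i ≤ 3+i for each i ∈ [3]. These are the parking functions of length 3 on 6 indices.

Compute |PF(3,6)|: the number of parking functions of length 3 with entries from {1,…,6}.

196

#PF = (6−3+1)·(6+1)^(3−1) = 4 · 49 = 196
One tuple (3,1,3) → sorted (1,3,3): b_i ≤ 3+i ∀i, a PF.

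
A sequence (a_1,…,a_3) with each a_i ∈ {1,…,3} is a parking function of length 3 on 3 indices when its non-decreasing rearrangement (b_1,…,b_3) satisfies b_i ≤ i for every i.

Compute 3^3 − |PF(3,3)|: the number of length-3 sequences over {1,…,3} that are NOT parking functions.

|PF(3,3)| = 1·4^2 = 1·16 = 16 [KW]
One tuple (2,3,3) → sorted (2,3,3): b_1=2>1, not a PF.
Total 27; non-PF = 27−16 = 11

11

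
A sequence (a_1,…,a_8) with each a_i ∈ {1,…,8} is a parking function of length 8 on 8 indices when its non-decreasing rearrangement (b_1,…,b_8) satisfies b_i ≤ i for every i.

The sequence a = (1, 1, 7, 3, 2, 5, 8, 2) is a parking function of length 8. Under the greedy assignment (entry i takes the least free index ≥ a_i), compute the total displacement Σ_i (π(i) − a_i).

7

Σπ = 36 ({1..8} each once); Σa = 1+1+7+3+2+5+8+2 = 29; disp = 36−29 = 7.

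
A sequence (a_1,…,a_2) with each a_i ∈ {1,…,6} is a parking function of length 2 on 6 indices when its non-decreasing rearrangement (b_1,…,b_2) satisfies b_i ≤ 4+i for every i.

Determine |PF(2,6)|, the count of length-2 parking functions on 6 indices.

Count = 5·7^1 = 5 · 7 = 35 [KW]
One tuple (2,2) → sorted (2,2): b_i ≤ 4+i ∀i, a PF.

35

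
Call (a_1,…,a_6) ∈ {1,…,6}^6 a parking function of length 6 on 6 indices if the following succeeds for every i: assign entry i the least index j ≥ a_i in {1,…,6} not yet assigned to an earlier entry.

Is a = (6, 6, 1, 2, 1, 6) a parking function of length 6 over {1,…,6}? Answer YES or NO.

NO

Rearranged: b = (1, 1, 2, 6, 6, 6).
  b_1=1 ≤ 1
  b_2=1 ≤ 2
  b_3=2 ≤ 3
  b_4=6 > 4
  fails at i=4 ⇒ NO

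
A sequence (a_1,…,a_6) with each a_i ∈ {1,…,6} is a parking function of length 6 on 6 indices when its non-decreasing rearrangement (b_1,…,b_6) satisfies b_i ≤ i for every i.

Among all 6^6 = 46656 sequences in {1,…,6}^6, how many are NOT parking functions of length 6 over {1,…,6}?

29849

|PF(6,6)| = 1·7^5 = 1·16807 = 16807 [KW]
Example (2,6,6,6,5,5) → sorted (2,5,5,6,6,6): b_1=2>1, not a PF.
6^6 − 16807 = 46656 − 16807 = 29849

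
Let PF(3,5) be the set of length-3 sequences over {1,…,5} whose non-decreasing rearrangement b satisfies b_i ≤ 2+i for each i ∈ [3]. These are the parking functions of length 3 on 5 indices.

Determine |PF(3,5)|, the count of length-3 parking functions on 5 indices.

|PF| = (5−3+1)·(5+1)^(3−1) = 3 · 36 = 108 [KW]
Check (2,4,4) → sorted (2,4,4): b_i ≤ 2+i ∀i, a PF.

108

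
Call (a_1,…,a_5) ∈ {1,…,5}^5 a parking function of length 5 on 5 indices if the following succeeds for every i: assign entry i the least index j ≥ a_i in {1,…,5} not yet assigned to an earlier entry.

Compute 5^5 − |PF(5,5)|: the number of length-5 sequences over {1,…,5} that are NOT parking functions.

|PF| = (5+1−5)·(5+1)^{5−1} = 1×1296 = 1296 (Pollak)
E.g. (5,3,2,5,4) → sorted (2,3,4,5,5): b_1=2>1, not a PF.
5^5 − 1296 = 3125 − 1296 = 1829

1829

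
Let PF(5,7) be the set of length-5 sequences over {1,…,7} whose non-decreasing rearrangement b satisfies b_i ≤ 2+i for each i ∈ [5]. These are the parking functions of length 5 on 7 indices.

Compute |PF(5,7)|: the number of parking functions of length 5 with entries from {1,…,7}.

#PF = (7+1−5)·(7+1)^{5−1} = 3 · 4096 = 12288
Check (4,6,3,2,5) → sorted (2,3,4,5,6): b_i ≤ 2+i ∀i, a PF.

12288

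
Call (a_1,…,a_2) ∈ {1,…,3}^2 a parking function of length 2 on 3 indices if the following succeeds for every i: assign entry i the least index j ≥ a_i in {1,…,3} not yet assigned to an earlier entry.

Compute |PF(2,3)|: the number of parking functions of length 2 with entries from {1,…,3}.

8

Count = 2·4^1 = 2 · 4 = 8 (Konheim–Weiss)
E.g. (2,1) → sorted (1,2): b_i ≤ 1+i ∀i, a PF.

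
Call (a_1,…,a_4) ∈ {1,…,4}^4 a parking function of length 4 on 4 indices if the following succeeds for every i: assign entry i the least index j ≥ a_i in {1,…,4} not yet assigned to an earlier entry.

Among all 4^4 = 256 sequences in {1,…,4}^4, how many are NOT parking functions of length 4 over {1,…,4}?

#PF = (4+1−4)·(4+1)^{4−1} = 1×125 = 125 (Pollak)
One tuple (3,3,2,4) → sorted (2,3,3,4): b_1=2>1, not a PF.
Total 256; non-PF = 256−125 = 131

131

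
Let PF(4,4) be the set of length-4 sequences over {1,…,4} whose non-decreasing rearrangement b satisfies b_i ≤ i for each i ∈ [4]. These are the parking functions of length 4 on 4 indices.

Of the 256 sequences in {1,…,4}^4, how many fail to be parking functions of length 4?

131

#PF = (5−4)·5^(4−1) = 1×125 = 125 (Konheim–Weiss)
E.g. (3,4,4,4) → sorted (3,4,4,4): b_1=3>1, not a PF.
4^4 − 125 = 256 − 125 = 131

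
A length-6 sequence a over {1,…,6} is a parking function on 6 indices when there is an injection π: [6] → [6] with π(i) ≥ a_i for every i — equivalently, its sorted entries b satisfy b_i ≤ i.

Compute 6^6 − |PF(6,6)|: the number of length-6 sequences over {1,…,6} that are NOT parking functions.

#PF = (7−6)·7^(6−1) = 1·16807 = 16807 [KW]
Check (5,3,1,6,6,5) → sorted (1,3,5,5,6,6): b_2=3>2, not a PF.
Total 46656; non-PF = 46656−16807 = 29849

29849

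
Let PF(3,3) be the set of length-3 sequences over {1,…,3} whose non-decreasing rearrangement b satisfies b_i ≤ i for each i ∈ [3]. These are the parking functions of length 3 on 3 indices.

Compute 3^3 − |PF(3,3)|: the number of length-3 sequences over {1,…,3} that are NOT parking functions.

|PF(3,3)| = (4−3)·4^(3−1) = 1·16 = 16 [KW]
Example (3,3,2) → sorted (2,3,3): b_1=2>1, not a PF.
So 27 − 16 = 11 fail.

11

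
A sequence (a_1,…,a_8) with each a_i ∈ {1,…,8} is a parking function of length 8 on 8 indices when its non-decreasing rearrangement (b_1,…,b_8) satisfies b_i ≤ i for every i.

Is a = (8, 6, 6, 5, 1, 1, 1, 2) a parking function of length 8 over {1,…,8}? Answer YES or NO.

Order a: b = (1, 1, 1, 2, 5, 6, 6, 8).
  b_1=1 ≤ 1
  b_2=1 ≤ 2
  b_3=1 ≤ 3
  b_4=2 ≤ 4
  b_5=5 ≤ 5
  b_6=6 ≤ 6
  b_7=6 ≤ 7
  b_8=8 ≤ 8
All bounds hold ⇒ YES

YES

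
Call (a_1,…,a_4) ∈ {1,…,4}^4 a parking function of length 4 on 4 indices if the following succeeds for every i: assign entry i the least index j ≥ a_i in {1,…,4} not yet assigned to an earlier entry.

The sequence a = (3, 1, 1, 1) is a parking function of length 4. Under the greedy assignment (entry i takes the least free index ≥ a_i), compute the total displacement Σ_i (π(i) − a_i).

4

Σπ = 4·5/2 = 10 (π permutes [4]); Σa = 3+1+1+1 = 6; disp = 10−6 = 4.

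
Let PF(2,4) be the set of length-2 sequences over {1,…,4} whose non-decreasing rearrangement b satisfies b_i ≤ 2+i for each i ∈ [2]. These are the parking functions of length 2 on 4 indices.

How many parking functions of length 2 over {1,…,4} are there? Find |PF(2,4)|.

15

Count = (4−2+1)·(4+1)^(2−1) = 3·5 = 15 [KW]
E.g. (3,1) → sorted (1,3): b_i ≤ 2+i ∀i, a PF.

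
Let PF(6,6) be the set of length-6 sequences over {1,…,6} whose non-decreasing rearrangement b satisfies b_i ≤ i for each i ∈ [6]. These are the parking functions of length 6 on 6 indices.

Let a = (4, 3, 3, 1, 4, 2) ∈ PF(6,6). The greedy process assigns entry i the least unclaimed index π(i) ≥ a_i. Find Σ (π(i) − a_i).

Σπ(i) = 1+…+6 = 21; Σa = 4+3+3+1+4+2 = 17; disp = 21−17 = 4.

4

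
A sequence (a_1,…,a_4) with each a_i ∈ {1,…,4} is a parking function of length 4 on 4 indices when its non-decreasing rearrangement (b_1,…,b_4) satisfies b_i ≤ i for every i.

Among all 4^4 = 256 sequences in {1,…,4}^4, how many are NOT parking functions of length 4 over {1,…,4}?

|PF(4,4)| = (4+1−4)·(4+1)^{4−1} = 1 · 125 = 125 [KW]
E.g. (4,4,3,4) → sorted (3,4,4,4): b_1=3>1, not a PF.
Total 256; non-PF = 256−125 = 131

131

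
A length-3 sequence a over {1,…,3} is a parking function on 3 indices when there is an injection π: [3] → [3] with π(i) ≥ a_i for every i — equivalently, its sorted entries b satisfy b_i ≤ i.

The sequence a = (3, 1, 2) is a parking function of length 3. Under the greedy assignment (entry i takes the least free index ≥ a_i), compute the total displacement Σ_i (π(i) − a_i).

0

Σπ = 3·4/2 = 6 (π permutes [3]); Σa = 3+1+2 = 6; disp = 6−6 = 0.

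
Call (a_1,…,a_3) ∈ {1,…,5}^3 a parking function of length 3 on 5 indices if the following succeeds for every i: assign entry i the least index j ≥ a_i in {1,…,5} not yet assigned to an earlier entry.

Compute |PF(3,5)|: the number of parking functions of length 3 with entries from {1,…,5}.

|PF| = (6−3)·6^(3−1) = 3×36 = 108 [KW]
One tuple (1,3,1) → sorted (1,1,3): b_i ≤ 2+i ∀i, a PF.

108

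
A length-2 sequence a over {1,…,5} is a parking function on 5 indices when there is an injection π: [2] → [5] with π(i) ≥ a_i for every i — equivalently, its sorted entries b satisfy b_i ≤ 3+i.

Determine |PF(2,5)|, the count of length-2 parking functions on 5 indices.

|PF| = (5−2+1)·(5+1)^(2−1) = 4 · 6 = 24 (Pollak)
E.g. (3,4) → sorted (3,4): b_i ≤ 3+i ∀i, a PF.

24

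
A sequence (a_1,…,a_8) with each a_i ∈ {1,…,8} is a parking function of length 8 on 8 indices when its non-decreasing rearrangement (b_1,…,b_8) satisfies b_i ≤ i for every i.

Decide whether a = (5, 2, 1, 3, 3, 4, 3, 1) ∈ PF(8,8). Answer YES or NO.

YES

Rearranged: b = (1, 1, 2, 3, 3, 3, 4, 5).
  b_1=1 ≤ 1
  b_2=1 ≤ 2
  b_3=2 ≤ 3
  b_4=3 ≤ 4
  b_5=3 ≤ 5
  b_6=3 ≤ 6
  b_7=4 ≤ 7
  b_8=5 ≤ 8
All bounds hold ⇒ YES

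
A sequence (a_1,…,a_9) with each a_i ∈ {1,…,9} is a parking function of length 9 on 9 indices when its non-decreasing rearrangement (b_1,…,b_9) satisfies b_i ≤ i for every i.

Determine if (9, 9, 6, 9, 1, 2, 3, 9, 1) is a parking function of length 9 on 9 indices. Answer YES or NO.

NO

Rearranged: b = (1, 1, 2, 3, 6, 9, 9, 9, 9).
  b_1=1 ≤ 1
  b_2=1 ≤ 2
  b_3=2 ≤ 3
  b_4=3 ≤ 4
  b_5=6 > 5
  fails at i=5 ⇒ NO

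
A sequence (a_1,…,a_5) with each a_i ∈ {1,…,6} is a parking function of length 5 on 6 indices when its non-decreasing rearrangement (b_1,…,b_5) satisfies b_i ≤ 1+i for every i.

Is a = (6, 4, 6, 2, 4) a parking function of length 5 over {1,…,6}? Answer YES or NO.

NO

Rearranged: b = (2, 4, 4, 6, 6).
  b_1=2 ≤ 2
  b_2=4 > 3
  fails at i=2 ⇒ NO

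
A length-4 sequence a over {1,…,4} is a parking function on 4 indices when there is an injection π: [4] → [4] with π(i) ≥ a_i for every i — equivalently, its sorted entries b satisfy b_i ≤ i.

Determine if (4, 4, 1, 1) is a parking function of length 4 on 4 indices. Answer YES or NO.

NO

Order a: b = (1, 1, 4, 4).
  b_1=1 ≤ 1
  b_2=1 ≤ 2
  b_3=4 > 3
  fails at i=3 ⇒ NO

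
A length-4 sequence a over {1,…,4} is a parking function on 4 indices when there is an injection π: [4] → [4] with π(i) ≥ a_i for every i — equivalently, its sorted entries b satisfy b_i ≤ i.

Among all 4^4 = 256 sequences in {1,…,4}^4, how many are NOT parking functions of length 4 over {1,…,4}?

131

#PF = (4−4+1)·(4+1)^(4−1) = 1×125 = 125
E.g. (2,2,4,4) → sorted (2,2,4,4): b_1=2>1, not a PF.
4^4 − 125 = 256 − 125 = 131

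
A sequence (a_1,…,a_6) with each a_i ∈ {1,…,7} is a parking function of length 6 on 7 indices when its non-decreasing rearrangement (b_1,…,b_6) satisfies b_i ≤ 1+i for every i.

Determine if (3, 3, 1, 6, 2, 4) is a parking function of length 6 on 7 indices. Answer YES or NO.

YES

Order a: b = (1, 2, 3, 3, 4, 6).
  b_1=1 ≤ 2
  b_2=2 ≤ 3
  b_3=3 ≤ 4
  b_4=3 ≤ 5
  b_5=4 ≤ 6
  b_6=6 ≤ 7
All bounds hold ⇒ YES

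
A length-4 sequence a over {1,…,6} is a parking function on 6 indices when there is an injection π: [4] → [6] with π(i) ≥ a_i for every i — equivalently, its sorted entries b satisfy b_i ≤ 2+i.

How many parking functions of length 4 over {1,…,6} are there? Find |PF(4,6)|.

|PF(4,6)| = (7−4)·7^(4−1) = 3·343 = 1029 [KW]
Check (3,5,4,2) → sorted (2,3,4,5): b_i ≤ 2+i ∀i, a PF.

1029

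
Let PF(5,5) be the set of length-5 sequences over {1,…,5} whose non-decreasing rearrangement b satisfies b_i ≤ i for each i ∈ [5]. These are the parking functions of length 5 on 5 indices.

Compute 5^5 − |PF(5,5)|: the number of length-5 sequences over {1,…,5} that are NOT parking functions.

Count = 1·6^4 = 1·1296 = 1296 (Pollak)
Example (5,3,3,5,3) → sorted (3,3,3,5,5): b_1=3>1, not a PF.
5^5 − 1296 = 3125 − 1296 = 1829

1829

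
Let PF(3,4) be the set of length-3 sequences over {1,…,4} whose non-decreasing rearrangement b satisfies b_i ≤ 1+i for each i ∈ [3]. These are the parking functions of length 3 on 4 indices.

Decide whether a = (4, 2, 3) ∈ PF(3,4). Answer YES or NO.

YES

Order a: b = (2, 3, 4).
  b_1=2 ≤ 2
  b_2=3 ≤ 3
  b_3=4 ≤ 4
All bounds hold ⇒ YES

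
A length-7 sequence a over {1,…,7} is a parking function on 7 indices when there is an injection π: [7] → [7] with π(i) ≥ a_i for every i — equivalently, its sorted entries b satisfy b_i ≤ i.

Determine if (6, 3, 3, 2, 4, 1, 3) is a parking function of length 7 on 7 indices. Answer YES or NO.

YES

Order a: b = (1, 2, 3, 3, 3, 4, 6).
  b_1=1 ≤ 1
  b_2=2 ≤ 2
  b_3=3 ≤ 3
  b_4=3 ≤ 4
  b_5=3 ≤ 5
  b_6=4 ≤ 6
  b_7=6 ≤ 7
All bounds hold ⇒ YES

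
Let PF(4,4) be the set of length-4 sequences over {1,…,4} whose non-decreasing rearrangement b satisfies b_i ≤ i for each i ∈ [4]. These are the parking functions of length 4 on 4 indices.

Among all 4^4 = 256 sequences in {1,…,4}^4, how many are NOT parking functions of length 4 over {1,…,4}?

#PF = 1·5^3 = 1 · 125 = 125 (Pollak)
Example (3,4,3,4) → sorted (3,3,4,4): b_1=3>1, not a PF.
So 256 − 125 = 131 fail.

131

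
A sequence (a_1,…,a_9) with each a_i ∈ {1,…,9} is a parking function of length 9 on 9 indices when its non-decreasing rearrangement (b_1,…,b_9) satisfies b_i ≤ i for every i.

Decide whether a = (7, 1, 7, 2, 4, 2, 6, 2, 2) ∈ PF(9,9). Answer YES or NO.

Rearranged: b = (1, 2, 2, 2, 2, 4, 6, 7, 7).
  b_1=1 ≤ 1
  b_2=2 ≤ 2
  b_3=2 ≤ 3
  b_4=2 ≤ 4
  b_5=2 ≤ 5
  b_6=4 ≤ 6
  b_7=6 ≤ 7
  b_8=7 ≤ 8
  b_9=7 ≤ 9
All bounds hold ⇒ YES

YES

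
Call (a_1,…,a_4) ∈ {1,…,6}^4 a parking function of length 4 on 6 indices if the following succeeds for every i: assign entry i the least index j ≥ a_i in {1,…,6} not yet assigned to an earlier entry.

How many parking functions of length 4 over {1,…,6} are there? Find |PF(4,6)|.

1029

|PF(4,6)| = (6−4+1)·(6+1)^(4−1) = 3×343 = 1029 [KW]
Check (4,6,3,5) → sorted (3,4,5,6): b_i ≤ 2+i ∀i, a PF.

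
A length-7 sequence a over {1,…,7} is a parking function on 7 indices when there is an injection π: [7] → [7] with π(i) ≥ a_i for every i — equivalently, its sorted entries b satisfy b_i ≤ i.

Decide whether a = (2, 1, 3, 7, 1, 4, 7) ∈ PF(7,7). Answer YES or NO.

NO

Order a: b = (1, 1, 2, 3, 4, 7, 7).
  b_1=1 ≤ 1
  b_2=1 ≤ 2
  b_3=2 ≤ 3
  b_4=3 ≤ 4
  b_5=4 ≤ 5
  b_6=7 > 6
  fails at i=6 ⇒ NO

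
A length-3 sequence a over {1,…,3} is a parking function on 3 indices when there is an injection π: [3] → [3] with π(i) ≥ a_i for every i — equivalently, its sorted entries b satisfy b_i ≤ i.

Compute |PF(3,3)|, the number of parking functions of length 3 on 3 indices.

16

#PF = 1·4^2 = 1×16 = 16 (Pollak)
E.g. (1,2,3) → sorted (1,2,3): b_i ≤ i ∀i, a PF.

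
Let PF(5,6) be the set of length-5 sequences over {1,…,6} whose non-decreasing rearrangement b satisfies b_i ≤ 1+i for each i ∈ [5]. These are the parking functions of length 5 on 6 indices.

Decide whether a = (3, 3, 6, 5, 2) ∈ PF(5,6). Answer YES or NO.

YES

Rearranged: b = (2, 3, 3, 5, 6).
  b_1=2 ≤ 2
  b_2=3 ≤ 3
  b_3=3 ≤ 4
  b_4=5 ≤ 5
  b_5=6 ≤ 6
All bounds hold ⇒ YES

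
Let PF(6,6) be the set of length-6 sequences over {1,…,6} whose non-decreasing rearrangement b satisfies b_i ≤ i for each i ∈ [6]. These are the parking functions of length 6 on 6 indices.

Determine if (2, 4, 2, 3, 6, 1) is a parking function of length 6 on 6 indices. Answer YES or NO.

Sorted: b = (1, 2, 2, 3, 4, 6).
  b_1=1 ≤ 1
  b_2=2 ≤ 2
  b_3=2 ≤ 3
  b_4=3 ≤ 4
  b_5=4 ≤ 5
  b_6=6 ≤ 6
All bounds hold ⇒ YES

YES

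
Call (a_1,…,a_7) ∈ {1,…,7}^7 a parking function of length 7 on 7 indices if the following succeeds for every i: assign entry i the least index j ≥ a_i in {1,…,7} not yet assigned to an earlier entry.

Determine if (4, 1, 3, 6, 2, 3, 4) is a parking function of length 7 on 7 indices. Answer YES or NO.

YES

Sorted: b = (1, 2, 3, 3, 4, 4, 6).
  b_1=1 ≤ 1
  b_2=2 ≤ 2
  b_3=3 ≤ 3
  b_4=3 ≤ 4
  b_5=4 ≤ 5
  b_6=4 ≤ 6
  b_7=6 ≤ 7
All bounds hold ⇒ YES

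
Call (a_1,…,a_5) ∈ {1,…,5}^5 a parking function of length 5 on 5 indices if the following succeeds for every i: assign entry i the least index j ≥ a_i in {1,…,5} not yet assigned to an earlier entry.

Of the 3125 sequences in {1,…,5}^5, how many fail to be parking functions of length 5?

|PF(5,5)| = (6−5)·6^(5−1) = 1·1296 = 1296
One tuple (3,3,4,4,4) → sorted (3,3,4,4,4): b_1=3>1, not a PF.
So 3125 − 1296 = 1829 fail.

1829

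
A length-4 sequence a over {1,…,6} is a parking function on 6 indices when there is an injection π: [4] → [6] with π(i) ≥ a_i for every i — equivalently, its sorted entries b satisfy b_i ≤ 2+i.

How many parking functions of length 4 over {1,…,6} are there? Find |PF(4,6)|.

Count = (6−4+1)·(6+1)^(4−1) = 3·343 = 1029
Example (1,4,6,1) → sorted (1,1,4,6): b_i ≤ 2+i ∀i, a PF.

1029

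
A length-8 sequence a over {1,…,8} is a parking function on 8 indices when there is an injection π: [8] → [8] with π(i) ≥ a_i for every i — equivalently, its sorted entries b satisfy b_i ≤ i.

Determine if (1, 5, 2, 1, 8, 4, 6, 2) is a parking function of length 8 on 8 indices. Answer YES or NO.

YES

Sorted: b = (1, 1, 2, 2, 4, 5, 6, 8).
  b_1=1 ≤ 1
  b_2=1 ≤ 2
  b_3=2 ≤ 3
  b_4=2 ≤ 4
  b_5=4 ≤ 5
  b_6=5 ≤ 6
  b_7=6 ≤ 7
  b_8=8 ≤ 8
All bounds hold ⇒ YES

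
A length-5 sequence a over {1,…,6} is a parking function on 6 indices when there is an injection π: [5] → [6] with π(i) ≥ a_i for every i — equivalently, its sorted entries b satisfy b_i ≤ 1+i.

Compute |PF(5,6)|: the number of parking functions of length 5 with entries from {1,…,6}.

Count = 2·7^4 = 2·2401 = 4802 (Konheim–Weiss)
Check (1,1,3,6,3) → sorted (1,1,3,3,6): b_i ≤ 1+i ∀i, a PF.

4802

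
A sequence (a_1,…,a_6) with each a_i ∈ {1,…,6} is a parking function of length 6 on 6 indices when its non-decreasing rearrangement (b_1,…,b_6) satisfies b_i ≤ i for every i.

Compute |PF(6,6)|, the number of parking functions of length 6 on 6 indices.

|PF(6,6)| = (6+1−6)·(6+1)^{6−1} = 1×16807 = 16807
Example (1,1,6,2,5,4) → sorted (1,1,2,4,5,6): b_i ≤ i ∀i, a PF.

16807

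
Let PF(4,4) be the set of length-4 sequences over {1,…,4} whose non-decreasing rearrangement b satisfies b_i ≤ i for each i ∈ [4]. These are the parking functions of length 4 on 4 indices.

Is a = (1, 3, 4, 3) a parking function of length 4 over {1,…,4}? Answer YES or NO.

Order a: b = (1, 3, 3, 4).
  b_1=1 ≤ 1
  b_2=3 > 2
  fails at i=2 ⇒ NO

NO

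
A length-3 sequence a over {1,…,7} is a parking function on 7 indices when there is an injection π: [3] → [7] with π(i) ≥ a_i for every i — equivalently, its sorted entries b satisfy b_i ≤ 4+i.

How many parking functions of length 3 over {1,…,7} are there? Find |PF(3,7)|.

320

|PF| = (7−3+1)·(7+1)^(3−1) = 5·64 = 320 (Konheim–Weiss)
Check (2,7,1) → sorted (1,2,7): b_i ≤ 4+i ∀i, a PF.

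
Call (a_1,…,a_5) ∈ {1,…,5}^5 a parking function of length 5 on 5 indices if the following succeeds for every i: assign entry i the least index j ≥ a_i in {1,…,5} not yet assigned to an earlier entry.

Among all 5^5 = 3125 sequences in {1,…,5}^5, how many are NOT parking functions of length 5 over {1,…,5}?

1829

#PF = 1·6^4 = 1 · 1296 = 1296
One tuple (2,3,4,5,4) → sorted (2,3,4,4,5): b_1=2>1, not a PF.
Total 3125; non-PF = 3125−1296 = 1829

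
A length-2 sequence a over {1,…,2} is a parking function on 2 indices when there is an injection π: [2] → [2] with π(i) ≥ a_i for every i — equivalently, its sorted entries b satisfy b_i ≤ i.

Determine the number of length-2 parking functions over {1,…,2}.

|PF| = (2+1−2)·(2+1)^{2−1} = 1×3 = 3
Check (2,1) → sorted (1,2): b_i ≤ i ∀i, a PF.

3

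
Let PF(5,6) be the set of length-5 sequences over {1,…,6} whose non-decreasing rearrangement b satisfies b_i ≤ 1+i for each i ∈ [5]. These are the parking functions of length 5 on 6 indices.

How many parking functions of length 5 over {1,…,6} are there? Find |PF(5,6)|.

4802

Count = (6−5+1)·(6+1)^(5−1) = 2 · 2401 = 4802
E.g. (2,5,2,5,1) → sorted (1,2,2,5,5): b_i ≤ 1+i ∀i, a PF.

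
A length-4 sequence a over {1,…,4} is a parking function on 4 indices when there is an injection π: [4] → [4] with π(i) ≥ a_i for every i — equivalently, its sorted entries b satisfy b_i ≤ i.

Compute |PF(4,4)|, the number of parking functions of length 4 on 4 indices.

|PF(4,4)| = (4+1−4)·(4+1)^{4−1} = 1 · 125 = 125
E.g. (4,3,2,1) → sorted (1,2,3,4): b_i ≤ i ∀i, a PF.

125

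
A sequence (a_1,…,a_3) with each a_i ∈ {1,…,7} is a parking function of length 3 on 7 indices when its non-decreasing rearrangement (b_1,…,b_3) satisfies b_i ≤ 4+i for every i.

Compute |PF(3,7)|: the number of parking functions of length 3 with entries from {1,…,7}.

320

#PF = (7+1−3)·(7+1)^{3−1} = 5 · 64 = 320 [KW]
Check (1,6,2) → sorted (1,2,6): b_i ≤ 4+i ∀i, a PF.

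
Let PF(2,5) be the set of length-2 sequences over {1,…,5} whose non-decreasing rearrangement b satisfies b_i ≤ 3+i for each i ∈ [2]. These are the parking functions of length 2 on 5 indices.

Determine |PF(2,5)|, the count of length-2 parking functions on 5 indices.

Count = (5−2+1)·(5+1)^(2−1) = 4·6 = 24 [KW]
One tuple (2,3) → sorted (2,3): b_i ≤ 3+i ∀i, a PF.

24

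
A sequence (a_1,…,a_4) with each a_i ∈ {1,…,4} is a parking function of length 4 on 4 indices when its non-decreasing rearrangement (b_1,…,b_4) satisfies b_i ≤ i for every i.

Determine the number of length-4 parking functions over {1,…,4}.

|PF| = (4−4+1)·(4+1)^(4−1) = 1×125 = 125
Example (1,2,4,2) → sorted (1,2,2,4): b_i ≤ i ∀i, a PF.

125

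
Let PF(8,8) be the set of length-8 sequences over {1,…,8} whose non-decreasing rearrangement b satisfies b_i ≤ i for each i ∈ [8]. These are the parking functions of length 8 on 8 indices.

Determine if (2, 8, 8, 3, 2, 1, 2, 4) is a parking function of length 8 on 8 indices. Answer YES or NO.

NO

Sorted: b = (1, 2, 2, 2, 3, 4, 8, 8).
  b_1=1 ≤ 1
  b_2=2 ≤ 2
  b_3=2 ≤ 3
  b_4=2 ≤ 4
  b_5=3 ≤ 5
  b_6=4 ≤ 6
  b_7=8 > 7
  fails at i=7 ⇒ NO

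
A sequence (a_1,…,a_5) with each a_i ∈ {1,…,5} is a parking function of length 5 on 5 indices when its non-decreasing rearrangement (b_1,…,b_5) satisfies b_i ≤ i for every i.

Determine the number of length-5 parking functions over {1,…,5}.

|PF(5,5)| = (5−5+1)·(5+1)^(5−1) = 1·1296 = 1296 (Pollak)
Check (1,3,1,4,4) → sorted (1,1,3,4,4): b_i ≤ i ∀i, a PF.

1296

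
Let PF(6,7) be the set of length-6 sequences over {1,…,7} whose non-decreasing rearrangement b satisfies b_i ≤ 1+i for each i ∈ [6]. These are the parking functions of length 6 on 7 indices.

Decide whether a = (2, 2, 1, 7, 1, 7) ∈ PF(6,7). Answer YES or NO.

Rearranged: b = (1, 1, 2, 2, 7, 7).
  b_1=1 ≤ 2
  b_2=1 ≤ 3
  b_3=2 ≤ 4
  b_4=2 ≤ 5
  b_5=7 > 6
  fails at i=5 ⇒ NO

NO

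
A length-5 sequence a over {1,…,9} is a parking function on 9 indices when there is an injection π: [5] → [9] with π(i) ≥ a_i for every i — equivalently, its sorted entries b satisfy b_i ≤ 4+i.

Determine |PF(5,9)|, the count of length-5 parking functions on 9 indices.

|PF| = (9+1−5)·(9+1)^{5−1} = 5·10000 = 50000
E.g. (5,7,7,6,6) → sorted (5,6,6,7,7): b_i ≤ 4+i ∀i, a PF.

50000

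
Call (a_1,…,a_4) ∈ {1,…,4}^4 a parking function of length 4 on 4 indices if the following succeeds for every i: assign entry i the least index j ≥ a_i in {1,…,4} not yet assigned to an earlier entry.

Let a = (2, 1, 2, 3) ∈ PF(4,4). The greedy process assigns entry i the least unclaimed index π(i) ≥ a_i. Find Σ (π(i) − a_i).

Σπ = 10 ({1..4} each once); Σa = 2+1+2+3 = 8; disp = 10−8 = 2.

2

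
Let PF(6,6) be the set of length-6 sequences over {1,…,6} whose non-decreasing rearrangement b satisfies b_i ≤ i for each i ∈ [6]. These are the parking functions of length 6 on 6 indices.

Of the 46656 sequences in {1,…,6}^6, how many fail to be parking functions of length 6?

#PF = (6+1−6)·(6+1)^{6−1} = 1 · 16807 = 16807 (Pollak)
E.g. (3,5,4,6,4,5) → sorted (3,4,4,5,5,6): b_1=3>1, not a PF.
6^6 − 16807 = 46656 − 16807 = 29849

29849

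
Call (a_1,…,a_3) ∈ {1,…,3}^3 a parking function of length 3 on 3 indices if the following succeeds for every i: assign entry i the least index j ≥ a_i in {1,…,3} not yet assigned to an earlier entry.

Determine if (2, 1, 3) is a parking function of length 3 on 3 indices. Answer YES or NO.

YES

Rearranged: b = (1, 2, 3).
  b_1=1 ≤ 1
  b_2=2 ≤ 2
  b_3=3 ≤ 3
All bounds hold ⇒ YES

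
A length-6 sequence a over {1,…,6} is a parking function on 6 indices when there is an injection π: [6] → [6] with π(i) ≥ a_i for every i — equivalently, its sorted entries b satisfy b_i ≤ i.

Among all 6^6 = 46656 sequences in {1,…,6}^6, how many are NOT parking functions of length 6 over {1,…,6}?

Count = (6+1−6)·(6+1)^{6−1} = 1×16807 = 16807
One tuple (6,3,6,6,3,3) → sorted (3,3,3,6,6,6): b_1=3>1, not a PF.
So 46656 − 16807 = 29849 fail.

29849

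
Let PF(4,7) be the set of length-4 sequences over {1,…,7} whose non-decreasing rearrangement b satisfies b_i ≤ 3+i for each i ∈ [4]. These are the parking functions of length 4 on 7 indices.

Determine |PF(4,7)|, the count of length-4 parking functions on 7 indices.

2048

|PF(4,7)| = (7+1−4)·(7+1)^{4−1} = 4×512 = 2048 [KW]
Check (2,7,3,6) → sorted (2,3,6,7): b_i ≤ 3+i ∀i, a PF.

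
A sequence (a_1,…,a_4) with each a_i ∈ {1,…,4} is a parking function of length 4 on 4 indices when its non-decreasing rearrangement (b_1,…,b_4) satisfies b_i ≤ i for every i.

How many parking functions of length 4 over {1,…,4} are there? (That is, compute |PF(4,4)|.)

125

#PF = (4+1−4)·(4+1)^{4−1} = 1×125 = 125 (Pollak)
Check (3,1,1,2) → sorted (1,1,2,3): b_i ≤ i ∀i, a PF.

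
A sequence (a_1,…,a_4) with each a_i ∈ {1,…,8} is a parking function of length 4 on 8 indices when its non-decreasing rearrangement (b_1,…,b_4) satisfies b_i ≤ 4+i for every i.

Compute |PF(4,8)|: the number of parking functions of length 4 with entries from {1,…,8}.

3645

|PF| = 5·9^3 = 5·729 = 3645
Check (1,4,4,7) → sorted (1,4,4,7): b_i ≤ 4+i ∀i, a PF.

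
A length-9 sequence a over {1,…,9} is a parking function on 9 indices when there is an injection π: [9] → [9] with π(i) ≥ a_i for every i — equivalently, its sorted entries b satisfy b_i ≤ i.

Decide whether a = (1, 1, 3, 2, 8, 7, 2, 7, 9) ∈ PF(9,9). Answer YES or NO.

Rearranged: b = (1, 1, 2, 2, 3, 7, 7, 8, 9).
  b_1=1 ≤ 1
  b_2=1 ≤ 2
  b_3=2 ≤ 3
  b_4=2 ≤ 4
  b_5=3 ≤ 5
  b_6=7 > 6
  fails at i=6 ⇒ NO

NO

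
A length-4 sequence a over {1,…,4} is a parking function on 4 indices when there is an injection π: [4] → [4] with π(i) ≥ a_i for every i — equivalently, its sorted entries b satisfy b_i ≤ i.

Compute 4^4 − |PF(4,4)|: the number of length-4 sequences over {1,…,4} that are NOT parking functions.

131

Count = (4−4+1)·(4+1)^(4−1) = 1·125 = 125 (Pollak)
Check (2,3,3,3) → sorted (2,3,3,3): b_1=2>1, not a PF.
4^4 − 125 = 256 − 125 = 131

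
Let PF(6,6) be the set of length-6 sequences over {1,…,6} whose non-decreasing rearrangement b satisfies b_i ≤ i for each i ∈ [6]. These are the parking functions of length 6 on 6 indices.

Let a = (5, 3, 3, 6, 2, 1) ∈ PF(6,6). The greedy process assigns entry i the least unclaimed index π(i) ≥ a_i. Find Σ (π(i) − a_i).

Σπ = 21 ({1..6} each once); Σa = 5+3+3+6+2+1 = 20; disp = 21−20 = 1.

1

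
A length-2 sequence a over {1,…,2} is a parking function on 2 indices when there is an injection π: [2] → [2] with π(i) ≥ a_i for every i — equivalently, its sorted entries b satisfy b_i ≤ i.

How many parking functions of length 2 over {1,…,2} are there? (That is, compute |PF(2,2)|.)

3

|PF(2,2)| = (3−2)·3^(2−1) = 1×3 = 3
E.g. (2,1) → sorted (1,2): b_i ≤ i ∀i, a PF.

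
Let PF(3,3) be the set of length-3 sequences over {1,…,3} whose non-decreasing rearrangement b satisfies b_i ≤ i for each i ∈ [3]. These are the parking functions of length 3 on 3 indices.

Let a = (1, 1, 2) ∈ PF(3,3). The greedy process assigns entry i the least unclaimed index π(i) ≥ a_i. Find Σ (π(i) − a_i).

Σπ(i) = 1+…+3 = 6; Σa = 1+1+2 = 4; disp = 6−4 = 2.

2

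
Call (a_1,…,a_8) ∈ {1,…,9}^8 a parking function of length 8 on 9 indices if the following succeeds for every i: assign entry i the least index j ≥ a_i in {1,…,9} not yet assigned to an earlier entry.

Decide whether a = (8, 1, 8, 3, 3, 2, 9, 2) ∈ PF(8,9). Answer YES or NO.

Sorted: b = (1, 2, 2, 3, 3, 8, 8, 9).
  b_1=1 ≤ 2
  b_2=2 ≤ 3
  b_3=2 ≤ 4
  b_4=3 ≤ 5
  b_5=3 ≤ 6
  b_6=8 > 7
  fails at i=6 ⇒ NO

NO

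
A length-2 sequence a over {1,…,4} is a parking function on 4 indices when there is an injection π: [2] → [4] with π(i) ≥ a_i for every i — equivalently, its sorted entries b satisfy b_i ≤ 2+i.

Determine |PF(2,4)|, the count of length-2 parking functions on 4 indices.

15

|PF(2,4)| = (4−2+1)·(4+1)^(2−1) = 3×5 = 15
Check (3,4) → sorted (3,4): b_i ≤ 2+i ∀i, a PF.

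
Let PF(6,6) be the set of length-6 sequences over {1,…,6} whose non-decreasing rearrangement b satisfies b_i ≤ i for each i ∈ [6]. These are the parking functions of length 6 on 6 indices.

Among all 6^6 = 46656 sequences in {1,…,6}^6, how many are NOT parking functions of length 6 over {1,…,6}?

|PF| = 1·7^5 = 1 · 16807 = 16807 (Pollak)
Example (3,4,5,5,6,6) → sorted (3,4,5,5,6,6): b_1=3>1, not a PF.
Total 46656; non-PF = 46656−16807 = 29849

29849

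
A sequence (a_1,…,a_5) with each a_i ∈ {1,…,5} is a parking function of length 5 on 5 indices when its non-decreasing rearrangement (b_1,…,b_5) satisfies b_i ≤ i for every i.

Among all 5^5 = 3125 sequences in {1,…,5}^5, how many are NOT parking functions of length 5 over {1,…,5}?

|PF(5,5)| = 1·6^4 = 1×1296 = 1296 [KW]
E.g. (3,2,5,4,3) → sorted (2,3,3,4,5): b_1=2>1, not a PF.
So 3125 − 1296 = 1829 fail.

1829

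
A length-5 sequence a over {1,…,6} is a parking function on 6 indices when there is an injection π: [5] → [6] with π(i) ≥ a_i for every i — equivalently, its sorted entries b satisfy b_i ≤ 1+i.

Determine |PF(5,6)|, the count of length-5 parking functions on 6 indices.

4802

#PF = (6−5+1)·(6+1)^(5−1) = 2×2401 = 4802 [KW]
Check (3,4,2,2,1) → sorted (1,2,2,3,4): b_i ≤ 1+i ∀i, a PF.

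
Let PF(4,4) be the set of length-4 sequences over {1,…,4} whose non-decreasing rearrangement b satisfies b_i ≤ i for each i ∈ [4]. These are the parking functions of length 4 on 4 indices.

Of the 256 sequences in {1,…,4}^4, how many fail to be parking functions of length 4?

|PF(4,4)| = (5−4)·5^(4−1) = 1 · 125 = 125 (Pollak)
Check (2,4,4,2) → sorted (2,2,4,4): b_1=2>1, not a PF.
4^4 − 125 = 256 − 125 = 131

131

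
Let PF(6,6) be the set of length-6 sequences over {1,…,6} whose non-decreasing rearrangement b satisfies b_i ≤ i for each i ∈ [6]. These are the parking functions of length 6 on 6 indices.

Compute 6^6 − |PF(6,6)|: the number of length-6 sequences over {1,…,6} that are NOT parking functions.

|PF(6,6)| = (6+1−6)·(6+1)^{6−1} = 1 · 16807 = 16807 (Konheim–Weiss)
Check (4,2,3,5,4,4) → sorted (2,3,4,4,4,5): b_1=2>1, not a PF.
Total 46656; non-PF = 46656−16807 = 29849

29849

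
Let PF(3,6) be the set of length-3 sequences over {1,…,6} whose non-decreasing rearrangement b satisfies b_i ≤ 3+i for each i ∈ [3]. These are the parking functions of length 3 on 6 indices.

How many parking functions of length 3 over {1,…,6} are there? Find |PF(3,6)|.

196

#PF = (6+1−3)·(6+1)^{3−1} = 4·49 = 196
E.g. (2,5,3) → sorted (2,3,5): b_i ≤ 3+i ∀i, a PF.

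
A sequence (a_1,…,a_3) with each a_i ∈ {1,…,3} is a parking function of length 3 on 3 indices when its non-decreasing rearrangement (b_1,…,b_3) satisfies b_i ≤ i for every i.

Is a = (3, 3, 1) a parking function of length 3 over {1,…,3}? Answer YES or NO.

Sorted: b = (1, 3, 3).
  b_1=1 ≤ 1
  b_2=3 > 2
  fails at i=2 ⇒ NO

NO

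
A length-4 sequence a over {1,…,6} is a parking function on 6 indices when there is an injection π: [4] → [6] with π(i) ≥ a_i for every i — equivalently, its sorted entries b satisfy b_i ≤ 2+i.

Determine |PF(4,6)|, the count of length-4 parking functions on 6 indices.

#PF = (6−4+1)·(6+1)^(4−1) = 3×343 = 1029 (Konheim–Weiss)
Check (2,5,3,1) → sorted (1,2,3,5): b_i ≤ 2+i ∀i, a PF.

1029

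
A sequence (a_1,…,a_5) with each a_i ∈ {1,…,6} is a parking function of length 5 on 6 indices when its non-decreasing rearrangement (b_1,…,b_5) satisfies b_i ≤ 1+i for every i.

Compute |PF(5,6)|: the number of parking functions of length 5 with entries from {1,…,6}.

#PF = (6+1−5)·(6+1)^{5−1} = 2·2401 = 4802 (Pollak)
E.g. (3,3,1,4,4) → sorted (1,3,3,4,4): b_i ≤ 1+i ∀i, a PF.

4802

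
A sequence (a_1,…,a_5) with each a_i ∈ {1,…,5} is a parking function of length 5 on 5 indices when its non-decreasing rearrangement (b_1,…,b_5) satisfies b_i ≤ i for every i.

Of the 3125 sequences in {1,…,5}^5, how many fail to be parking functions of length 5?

1829

Count = 1·6^4 = 1×1296 = 1296 [KW]
Example (3,5,1,4,4) → sorted (1,3,4,4,5): b_2=3>2, not a PF.
So 3125 − 1296 = 1829 fail.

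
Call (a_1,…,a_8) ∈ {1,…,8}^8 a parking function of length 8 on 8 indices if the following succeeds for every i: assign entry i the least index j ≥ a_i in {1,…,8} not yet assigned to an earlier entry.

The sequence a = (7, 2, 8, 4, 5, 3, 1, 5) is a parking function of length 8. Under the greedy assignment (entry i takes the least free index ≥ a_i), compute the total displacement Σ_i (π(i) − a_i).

Σπ = 8·9/2 = 36 (π permutes [8]); Σa = 7+2+8+4+5+3+1+5 = 35; disp = 36−35 = 1.

1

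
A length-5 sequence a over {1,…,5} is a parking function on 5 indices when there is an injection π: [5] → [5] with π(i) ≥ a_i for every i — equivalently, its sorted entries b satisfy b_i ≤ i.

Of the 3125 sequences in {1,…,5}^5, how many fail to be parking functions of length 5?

|PF(5,5)| = (6−5)·6^(5−1) = 1×1296 = 1296 (Konheim–Weiss)
Check (5,4,4,4,1) → sorted (1,4,4,4,5): b_2=4>2, not a PF.
Total 3125; non-PF = 3125−1296 = 1829

1829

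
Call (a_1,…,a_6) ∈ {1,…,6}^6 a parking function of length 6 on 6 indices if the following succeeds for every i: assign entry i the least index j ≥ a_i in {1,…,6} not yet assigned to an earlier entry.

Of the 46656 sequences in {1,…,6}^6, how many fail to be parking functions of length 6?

|PF(6,6)| = (7−6)·7^(6−1) = 1 · 16807 = 16807 [KW]
Example (2,2,4,2,4,3) → sorted (2,2,2,3,4,4): b_1=2>1, not a PF.
So 46656 − 16807 = 29849 fail.

29849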